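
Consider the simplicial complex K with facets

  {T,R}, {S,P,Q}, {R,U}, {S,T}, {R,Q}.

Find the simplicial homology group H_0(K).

H_0 = Z.

Order the vertices as P < Q < R < S < T < U. Listing each simplex with vertices in this order, K has dimension 2 with simplices:

  0-simplices (6): P, Q, R, S, T, U
  1-simplices (7): PQ, PS, QR, QS, RT, RU, ST
  2-simplices (1): PQS

Hence C_0 ≅ Z^6, C_1 ≅ Z^7, C_2 ≅ Z^1.

The boundary map ∂_1: C_1 → C_0 sends each edge [p,q] (with p < q) to q − p.
The resulting 6×7 matrix has rank 5, and its Smith normal form has invariant factors (1,1,1,1,1).

Boundary ∂_2: C_2 → C_1 maps a triangle to the signed sum of its edges. For instance
  ∂PQS = QS − PS + PQ.
This gives a 7×1 integer matrix of rank 1; reducing to Smith normal form yields diagonal entries (1).

Computing H_k = (kernel of ∂_k) / (image of ∂_{k+1}):

  H_0: rank C_0 − rank ∂_1 = 6 − 5 = 1, and the invariant factors of ∂_1 are all 1, so H_0 ≅ Z.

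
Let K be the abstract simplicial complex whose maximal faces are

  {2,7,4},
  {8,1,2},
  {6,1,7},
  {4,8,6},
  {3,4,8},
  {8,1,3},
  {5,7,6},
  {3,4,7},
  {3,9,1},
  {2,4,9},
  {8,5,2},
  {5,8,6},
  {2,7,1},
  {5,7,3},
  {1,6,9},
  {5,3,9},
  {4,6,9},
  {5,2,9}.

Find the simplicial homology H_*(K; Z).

Order the vertices as 1 < 2 < 3 < 4 < 5 < 6 < 7 < 8 < 9. Listing each simplex with vertices in this order, K has dimension 2 with simplices:

  0-simplices (9): [1], [2], [3], [4], [5], [6], [7], [8], [9]
  1-simplices (27): (27 of them)
  2-simplices (18): [1,2,7], [1,2,8], [1,3,8], [1,3,9], [1,6,7], [1,6,9], [2,4,7], [2,4,9], [2,5,8], [2,5,9], [3,4,7], [3,4,8], [3,5,7], [3,5,9], [4,6,8], [4,6,9], [5,6,7], [5,6,8]

giving chain groups C_0 ≅ Z^9, C_1 ≅ Z^27, C_2 ≅ Z^18.

∂_1: C_1 → C_0 sends each edge [p,q] (with p < q) to q − p.
The resulting 9×27 matrix has rank 8, and its Smith normal form has invariant factors (1,1,1,1,1,1,1,1).

Boundary ∂_2: C_2 → C_1 acts by ∂[p,q,r] = [q,r] − [p,r] + [p,q]. For instance
  ∂[2,4,7] = [4,7] − [2,7] + [2,4],
  ∂[5,6,7] = [6,7] − [5,7] + [5,6].
This gives a 27×18 integer matrix of rank 17; reducing to Smith normal form yields diagonal entries (1,1,1,1,1,1,1,1,1,1,1,1,1,1,1,1,1).

Reading off H_k = ker ∂_k / im ∂_{k+1}:

  H_0: rank C_0 − rank ∂_1 = 9 − 8 = 1, and the invariant factors of ∂_1 are all 1, so H_0 = Z.
  H_1: rank ker ∂_1 − rank ∂_2 = (27 − 8) − 17 = 2, and the invariant factors of ∂_2 are all 1, so H_1 = Z^2.
  H_2: rank ker ∂_2 − rank ∂_3 = (18 − 17) − 0 = 1, and there is no ∂_3, so H_2 = Z.

H_0 = Z,  H_1 = Z^2,  H_2 = Z.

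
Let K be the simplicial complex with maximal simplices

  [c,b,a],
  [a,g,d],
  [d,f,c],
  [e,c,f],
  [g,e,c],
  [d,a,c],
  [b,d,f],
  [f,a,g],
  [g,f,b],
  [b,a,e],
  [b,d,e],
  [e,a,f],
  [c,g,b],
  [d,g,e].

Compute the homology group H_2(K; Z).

H_2 = Z.

We work with the vertex ordering a < b < c < d < e < f < g. The simplices of K, each written with vertices in increasing order, are:

  0-simplices (7): a, b, c, d, e, f, g
  1-simplices (21): ab, ac, ad, ae, af, ag, bc, bd, be, bf, bg, cd, ce, cf, cg, de, df, dg, ef, eg, fg
  2-simplices (14): abc, abe, acd, adg, aef, afg, bcg, bde, bdf, bfg, cdf, cef, ceg, deg

Hence C_0 ≅ Z^7, C_1 ≅ Z^21, C_2 ≅ Z^14.

The boundary map ∂_1: C_1 → C_0 maps an edge to its endpoints' difference, ∂[p,q] = q − p.
The resulting 7×21 matrix has rank 6, and its Smith normal form has invariant factors (1,1,1,1,1,1).

∂_2: C_2 → C_1 sends each 2-simplex [p,q,r] to [q,r] − [p,r] + [p,q]. For instance
  ∂ceg = eg − cg + ce,
  ∂aef = ef − af + ae.
The resulting 21×14 matrix has rank 13, and its Smith normal form has invariant factors (1,1,1,1,1,1,1,1,1,1,1,1,1).

Computing H_k = (kernel of ∂_k) / (image of ∂_{k+1}):

  H_2: rank ker ∂_2 − rank ∂_3 = (14 − 13) − 0 = 1, and there is no ∂_3, so H_2 = Z.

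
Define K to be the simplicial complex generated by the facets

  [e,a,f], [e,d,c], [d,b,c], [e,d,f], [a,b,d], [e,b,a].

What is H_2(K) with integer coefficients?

Order the vertices as a < b < c < d < e < f. Listing each simplex with vertices in this order, K has dimension 2 with simplices:

  0-simplices (6): a, b, c, d, e, f
  1-simplices (12): ab, ad, ae, af, bc, bd, be, cd, ce, de, df, ef
  2-simplices (6): abd, abe, aef, bcd, cde, def

so the chain groups are C_0 ≅ Z^6, C_1 ≅ Z^12, C_2 ≅ Z^6.

∂_1: C_1 → C_0 maps an edge to its endpoints' difference, ∂[p,q] = q − p. For instance
  ∂ab = b − a.
This gives a 6×12 integer matrix of rank 5; reducing to Smith normal form yields diagonal entries (1,1,1,1,1).

Boundary ∂_2: C_2 → C_1 maps a triangle to the signed sum of its edges. For instance
  ∂abd = bd − ad + ab,
  ∂bcd = cd − bd + bc.
The resulting 12×6 matrix has rank 6, and its Smith normal form has invariant factors (1,1,1,1,1,1).

From H_k ≅ ker(∂_k) / im(∂_{k+1}) we obtain:

  H_2: rank ker ∂_2 − rank ∂_3 = (6 − 6) − 0 = 0, and there is no ∂_3, so H_2 = 0.

H_2 ≅ 0.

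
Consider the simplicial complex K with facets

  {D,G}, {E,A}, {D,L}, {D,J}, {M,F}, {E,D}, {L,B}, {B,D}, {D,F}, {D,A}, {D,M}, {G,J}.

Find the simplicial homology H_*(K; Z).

H_0 ≅ Z,  H_1 ≅ Z^4.

We work with the vertex ordering A < B < D < E < F < G < J < L < M. The simplices of K, each written with vertices in increasing order, are:

  0-simplices (9): A, B, D, E, F, G, J, L, M
  1-simplices (12): AD, AE, BD, BL, DE, DF, DG, DJ, DL, DM, FM, GJ

Hence C_0 ≅ Z^9, C_1 ≅ Z^12.

The boundary map ∂_1: C_1 → C_0 maps an edge to its endpoints' difference, ∂[p,q] = q − p.
The resulting 9×12 matrix has rank 8, and its Smith normal form has invariant factors (1,1,1,1,1,1,1,1).

Reading off H_k = ker ∂_k / im ∂_{k+1}:

  H_0: rank C_0 − rank ∂_1 = 9 − 8 = 1, and the invariant factors of ∂_1 are all 1, so H_0 ≅ Z.
  H_1: rank ker ∂_1 − rank ∂_2 = (12 − 8) − 0 = 4, and there is no ∂_2, so H_1 ≅ Z^4.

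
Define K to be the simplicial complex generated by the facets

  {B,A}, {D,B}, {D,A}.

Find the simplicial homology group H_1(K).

K has 3 vertices, 3 edges.
rank ∂_1 = 2, rank ∂_2 = 0 ⇒ b_1 = 3 − 2 − 0 = 1. So H_1 = Z.

H_1 ≅ Z.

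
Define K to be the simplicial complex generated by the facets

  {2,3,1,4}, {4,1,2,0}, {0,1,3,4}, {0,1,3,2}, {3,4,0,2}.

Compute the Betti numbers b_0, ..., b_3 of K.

b_0 = 1, b_1 = 0, b_2 = 0, b_3 = 1.

We work with the vertex ordering 0 < 1 < 2 < 3 < 4. The simplices of K, each written with vertices in increasing order, are:

  0-simplices (5): [0], [1], [2], [3], [4]
  1-simplices (10): [0,1], [0,2], [0,3], [0,4], [1,2], [1,3], [1,4], [2,3], [2,4], [3,4]
  2-simplices (10): [0,1,2], [0,1,3], [0,1,4], [0,2,3], [0,2,4], [0,3,4], [1,2,3], [1,2,4], [1,3,4], [2,3,4]
  3-simplices (5): [0,1,2,3], [0,1,2,4], [0,1,3,4], [0,2,3,4], [1,2,3,4]

Hence C_0 ≅ Z^5, C_1 ≅ Z^10, C_2 ≅ Z^10, C_3 ≅ Z^5.

The boundary map ∂_1: C_1 → C_0 maps an edge to its endpoints' difference, ∂[p,q] = q − p. For instance
  ∂[1,2] = [2] − [1].
This gives a 5×10 integer matrix of rank 4; reducing to Smith normal form yields diagonal entries (1,1,1,1).

∂_2: C_2 → C_1 acts by ∂[p,q,r] = [q,r] − [p,r] + [p,q]. For instance
  ∂[0,1,3] = [1,3] − [0,3] + [0,1],
  ∂[0,1,4] = [1,4] − [0,4] + [0,1].
This gives a 10×10 integer matrix of rank 6; reducing to Smith normal form yields diagonal entries (1,1,1,1,1,1).

The boundary map ∂_3: C_3 → C_2 sends each 3-simplex σ to the alternating sum Σ_i (−1)^i (σ with its i-th vertex removed). For instance
  ∂[0,1,2,3] = [1,2,3] − [0,2,3] + [0,1,3] − [0,1,2],
  ∂[0,2,3,4] = [2,3,4] − [0,3,4] + [0,2,4] − [0,2,3].
As a 10×5 matrix over Z this has rank 4, with invariant factors (1,1,1,1).

Computing H_k = (kernel of ∂_k) / (image of ∂_{k+1}):

  H_0: rank C_0 − rank ∂_1 = 5 − 4 = 1, and the invariant factors of ∂_1 are all 1, so H_0 ≅ Z.
  H_1: rank ker ∂_1 − rank ∂_2 = (10 − 4) − 6 = 0, and the invariant factors of ∂_2 are all 1, so H_1 ≅ 0.
  H_2: rank ker ∂_2 − rank ∂_3 = (10 − 6) − 4 = 0, and the invariant factors of ∂_3 are all 1, so H_2 ≅ 0.
  H_3: rank ker ∂_3 − rank ∂_4 = (5 − 4) − 0 = 1, and there is no ∂_4, so H_3 ≅ Z.

Hence the Betti numbers are b_0 = 1, b_1 = 0, b_2 = 0, b_3 = 1.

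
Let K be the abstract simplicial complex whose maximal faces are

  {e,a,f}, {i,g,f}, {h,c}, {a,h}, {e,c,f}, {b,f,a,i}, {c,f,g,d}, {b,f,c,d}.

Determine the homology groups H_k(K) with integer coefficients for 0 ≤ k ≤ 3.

Fix the vertex order a < b < c < d < e < f < g < h < i and write every simplex with vertices in increasing order. Then dim K = 3 and the simplices of K are:

  0-simplices (9): a, b, c, d, e, f, g, h, i
  1-simplices (20): ab, ae, af, ah, ai, bc, bd, bf, bi, cd, ce, cf, cg, ch, df, dg, ef, fg, fi, gi
  2-simplices (14): abf, abi, aef, afi, bcd, bcf, bdf, bfi, cdf, cdg, cef, cfg, dfg, fgi
  3-simplices (3): abfi, bcdf, cdfg

giving chain groups C_0 ≅ Z^9, C_1 ≅ Z^20, C_2 ≅ Z^14, C_3 ≅ Z^3.

Boundary ∂_1: C_1 → C_0 sends each edge [p,q] (with p < q) to q − p.
The 9×20 boundary matrix has rank 8 and Smith normal form diag(1,1,1,1,1,1,1,1).

∂_2: C_2 → C_1 acts by ∂[p,q,r] = [q,r] − [p,r] + [p,q]. For instance
  ∂cfg = fg − cg + cf,
  ∂afi = fi − ai + af.
As a 20×14 matrix over Z this has rank 11, with invariant factors (1,1,1,1,1,1,1,1,1,1,1).

∂_3: C_3 → C_2 sends each 3-simplex σ to the alternating sum Σ_i (−1)^i (σ with its i-th vertex removed). For instance
  ∂bcdf = cdf − bdf + bcf − bcd,
  ∂abfi = bfi − afi + abi − abf.
This gives a 14×3 integer matrix of rank 3; reducing to Smith normal form yields diagonal entries (1,1,1).

Reading off H_k = ker ∂_k / im ∂_{k+1}:

  H_0: rank C_0 − rank ∂_1 = 9 − 8 = 1, and the invariant factors of ∂_1 are all 1, so H_0 ≅ Z.
  H_1: rank ker ∂_1 − rank ∂_2 = (20 − 8) − 11 = 1, and the invariant factors of ∂_2 are all 1, so H_1 ≅ Z.
  H_2: rank ker ∂_2 − rank ∂_3 = (14 − 11) − 3 = 0, and the invariant factors of ∂_3 are all 1, so H_2 ≅ 0.
  H_3: rank ker ∂_3 − rank ∂_4 = (3 − 3) − 0 = 0, and there is no ∂_4, so H_3 ≅ 0.

H_0 ≅ Z,  H_1 ≅ Z,  H_2 = 0,  H_3 = 0.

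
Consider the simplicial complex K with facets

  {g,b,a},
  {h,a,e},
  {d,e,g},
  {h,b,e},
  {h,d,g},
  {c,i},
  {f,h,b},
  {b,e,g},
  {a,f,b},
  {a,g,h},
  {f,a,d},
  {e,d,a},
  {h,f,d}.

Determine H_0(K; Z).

H_0 = Z^2.

We work with the vertex ordering a < b < c < d < e < f < g < h < i. The simplices of K, each written with vertices in increasing order, are:

  0-simplices (9): a, b, c, d, e, f, g, h, i
  1-simplices (19): ab, ad, ae, af, ag, ah, be, bf, bg, bh, ci, de, df, dg, dh, eg, eh, fh, gh
  2-simplices (12): abf, abg, ade, adf, aeh, agh, beg, beh, bfh, deg, dfh, dgh

Hence C_0 ≅ Z^9, C_1 ≅ Z^19, C_2 ≅ Z^12.

Boundary ∂_1: C_1 → C_0 maps an edge to its endpoints' difference, ∂[p,q] = q − p. For instance
  ∂af = f − a.
This gives a 9×19 integer matrix of rank 7; reducing to Smith normal form yields diagonal entries (1,1,1,1,1,1,1).

∂_2: C_2 → C_1 acts by ∂[p,q,r] = [q,r] − [p,r] + [p,q]. For instance
  ∂bfh = fh − bh + bf,
  ∂dfh = fh − dh + df.
As a 19×12 matrix over Z this has rank 12, with invariant factors (1,1,1,1,1,1,1,1,1,1,1,2).

Computing H_k = (kernel of ∂_k) / (image of ∂_{k+1}):

  H_0: rank C_0 − rank ∂_1 = 9 − 7 = 2, and the invariant factors of ∂_1 are all 1, so H_0 = Z^2.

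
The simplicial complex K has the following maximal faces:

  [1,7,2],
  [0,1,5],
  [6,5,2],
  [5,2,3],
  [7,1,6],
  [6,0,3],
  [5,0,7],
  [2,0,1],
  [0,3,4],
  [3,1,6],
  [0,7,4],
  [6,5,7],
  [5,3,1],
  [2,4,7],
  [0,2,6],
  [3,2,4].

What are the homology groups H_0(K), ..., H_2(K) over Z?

We work with the vertex ordering 0 < 1 < 2 < 3 < 4 < 5 < 6 < 7. The simplices of K, each written with vertices in increasing order, are:

  0-simplices (8): [0], [1], [2], [3], [4], [5], [6], [7]
  1-simplices (24): (24 of them)
  2-simplices (16): [0,1,2], [0,1,5], [0,2,6], [0,3,4], [0,3,6], [0,4,7], [0,5,7], [1,2,7], [1,3,5], [1,3,6], [1,6,7], [2,3,4], [2,3,5], [2,4,7], [2,5,6], [5,6,7]

so the chain groups are C_0 ≅ Z^8, C_1 ≅ Z^24, C_2 ≅ Z^16.

∂_1: C_1 → C_0 sends each edge [p,q] (with p < q) to q − p.
The 8×24 boundary matrix has rank 7 and Smith normal form diag(1,1,1,1,1,1,1).

The boundary map ∂_2: C_2 → C_1 sends each 2-simplex [p,q,r] to [q,r] − [p,r] + [p,q]. For instance
  ∂[0,1,5] = [1,5] − [0,5] + [0,1],
  ∂[0,4,7] = [4,7] − [0,7] + [0,4].
As a 24×16 matrix over Z this has rank 15, with invariant factors (1,1,1,1,1,1,1,1,1,1,1,1,1,1,1).

Now H_k = ker ∂_k / im ∂_{k+1}, so:

  H_0: rank C_0 − rank ∂_1 = 8 − 7 = 1, and the invariant factors of ∂_1 are all 1, so H_0 = Z.
  H_1: rank ker ∂_1 − rank ∂_2 = (24 − 7) − 15 = 2, and the invariant factors of ∂_2 are all 1, so H_1 = Z^2.
  H_2: rank ker ∂_2 − rank ∂_3 = (16 − 15) − 0 = 1, and there is no ∂_3, so H_2 = Z.

H_0 = Z,  H_1 = Z^2,  H_2 = Z.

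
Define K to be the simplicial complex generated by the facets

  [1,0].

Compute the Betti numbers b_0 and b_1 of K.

Take the total order 0 < 1 on the vertex set. Then K (dimension 1) consists of the simplices:

  0-simplices (2): [0], [1]
  1-simplices (1): [0,1]

giving chain groups C_0 ≅ Z^2, C_1 ≅ Z^1.

Boundary ∂_1: C_1 → C_0 sends each edge [p,q] (with p < q) to q − p. For instance
  ∂[0,1] = [1] − [0].
The resulting 2×1 matrix has rank 1, and its Smith normal form has invariant factors (1).

Reading off H_k = ker ∂_k / im ∂_{k+1}:

  H_0: rank C_0 − rank ∂_1 = 2 − 1 = 1, and the invariant factors of ∂_1 are all 1, so H_0 = Z.
  H_1: rank ker ∂_1 − rank ∂_2 = (1 − 1) − 0 = 0, and there is no ∂_2, so H_1 = 0.

(K is a triangulation of the 1-simplex.)

Hence the Betti numbers are b_0 = 1, b_1 = 0.

b_0 = 1, b_1 = 0.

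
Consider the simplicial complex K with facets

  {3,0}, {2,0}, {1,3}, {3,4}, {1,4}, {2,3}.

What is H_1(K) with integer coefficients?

H_1 = Z^2.

Fix the vertex order 0 < 1 < 2 < 3 < 4 and write every simplex with vertices in increasing order. Then dim K = 1 and the simplices of K are:

  0-simplices (5): [0], [1], [2], [3], [4]
  1-simplices (6): [0,2], [0,3], [1,3], [1,4], [2,3], [3,4]

so the chain groups are C_0 ≅ Z^5, C_1 ≅ Z^6.

The boundary map ∂_1: C_1 → C_0 maps an edge to its endpoints' difference, ∂[p,q] = q − p. For instance
  ∂[1,4] = [4] − [1].
This gives a 5×6 integer matrix of rank 4; reducing to Smith normal form yields diagonal entries (1,1,1,1).

Computing H_k = (kernel of ∂_k) / (image of ∂_{k+1}):

  H_1: rank ker ∂_1 − rank ∂_2 = (6 − 4) − 0 = 2, and there is no ∂_2, so H_1 = Z^2.

(K is a triangulation of a wedge of 2 circles.)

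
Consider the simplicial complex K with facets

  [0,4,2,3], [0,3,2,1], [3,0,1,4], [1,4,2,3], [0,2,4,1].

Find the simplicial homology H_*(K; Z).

Order the vertices as 0 < 1 < 2 < 3 < 4. Listing each simplex with vertices in this order, K has dimension 3 with simplices:

  0-simplices (5): [0], [1], [2], [3], [4]
  1-simplices (10): [0,1], [0,2], [0,3], [0,4], [1,2], [1,3], [1,4], [2,3], [2,4], [3,4]
  2-simplices (10): [0,1,2], [0,1,3], [0,1,4], [0,2,3], [0,2,4], [0,3,4], [1,2,3], [1,2,4], [1,3,4], [2,3,4]
  3-simplices (5): [0,1,2,3], [0,1,2,4], [0,1,3,4], [0,2,3,4], [1,2,3,4]

Hence C_0 ≅ Z^5, C_1 ≅ Z^10, C_2 ≅ Z^10, C_3 ≅ Z^5.

The boundary map ∂_1: C_1 → C_0 is given by ∂[p,q] = [q] − [p]. For instance
  ∂[0,3] = [3] − [0].
The resulting 5×10 matrix has rank 4, and its Smith normal form has invariant factors (1,1,1,1).

The boundary map ∂_2: C_2 → C_1 maps a triangle to the signed sum of its edges. For instance
  ∂[1,2,3] = [2,3] − [1,3] + [1,2],
  ∂[0,1,4] = [1,4] − [0,4] + [0,1].
The 10×10 boundary matrix has rank 6 and Smith normal form diag(1,1,1,1,1,1).

∂_3: C_3 → C_2 sends each 3-simplex σ to the alternating sum Σ_i (−1)^i (σ with its i-th vertex removed). For instance
  ∂[1,2,3,4] = [2,3,4] − [1,3,4] + [1,2,4] − [1,2,3],
  ∂[0,1,2,4] = [1,2,4] − [0,2,4] + [0,1,4] − [0,1,2].
This gives a 10×5 integer matrix of rank 4; reducing to Smith normal form yields diagonal entries (1,1,1,1).

Computing H_k = (kernel of ∂_k) / (image of ∂_{k+1}):

  H_0: rank C_0 − rank ∂_1 = 5 − 4 = 1, and the invariant factors of ∂_1 are all 1, so H_0 ≅ Z.
  H_1: rank ker ∂_1 − rank ∂_2 = (10 − 4) − 6 = 0, and the invariant factors of ∂_2 are all 1, so H_1 ≅ 0.
  H_2: rank ker ∂_2 − rank ∂_3 = (10 − 6) − 4 = 0, and the invariant factors of ∂_3 are all 1, so H_2 ≅ 0.
  H_3: rank ker ∂_3 − rank ∂_4 = (5 − 4) − 0 = 1, and there is no ∂_4, so H_3 ≅ Z.

As a check, the Euler characteristic is 5 − 10 + 10 − 5 = 0, which agrees with 1 − 0 + 0 − 1 = 0.

H_0 = Z,  H_1 = 0,  H_2 = 0,  H_3 = Z.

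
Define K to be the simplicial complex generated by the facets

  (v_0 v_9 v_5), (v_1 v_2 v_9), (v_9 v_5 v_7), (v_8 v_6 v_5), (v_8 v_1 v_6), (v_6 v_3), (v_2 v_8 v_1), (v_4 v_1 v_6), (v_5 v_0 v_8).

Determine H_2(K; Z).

We work with the vertex ordering v_0 < v_1 < v_2 < v_3 < v_4 < v_5 < v_6 < v_7 < v_8 < v_9. The simplices of K, each written with vertices in increasing order, are:

  0-simplices (10): [v_0], [v_1], [v_2], [v_3], [v_4], [v_5], [v_6], [v_7], [v_8], [v_9]
  1-simplices (18): (18 of them)
  2-simplices (8): [v_0,v_5,v_8], [v_0,v_5,v_9], [v_1,v_2,v_8], [v_1,v_2,v_9], [v_1,v_4,v_6], [v_1,v_6,v_8], [v_5,v_6,v_8], [v_5,v_7,v_9]

Hence C_0 ≅ Z^10, C_1 ≅ Z^18, C_2 ≅ Z^8.

Boundary ∂_1: C_1 → C_0 sends each edge [p,q] (with p < q) to q − p. For instance
  ∂[v_1,v_4] = [v_4] − [v_1].
The resulting 10×18 matrix has rank 9, and its Smith normal form has invariant factors (1,1,1,1,1,1,1,1,1).

Boundary ∂_2: C_2 → C_1 acts by ∂[p,q,r] = [q,r] − [p,r] + [p,q]. For instance
  ∂[v_1,v_2,v_9] = [v_2,v_9] − [v_1,v_9] + [v_1,v_2],
  ∂[v_1,v_4,v_6] = [v_4,v_6] − [v_1,v_6] + [v_1,v_4].
The 18×8 boundary matrix has rank 8 and Smith normal form diag(1,1,1,1,1,1,1,1).

Reading off H_k = ker ∂_k / im ∂_{k+1}:

  H_2: rank ker ∂_2 − rank ∂_3 = (8 − 8) − 0 = 0, and there is no ∂_3, so H_2 = 0.

H_2 ≅ 0.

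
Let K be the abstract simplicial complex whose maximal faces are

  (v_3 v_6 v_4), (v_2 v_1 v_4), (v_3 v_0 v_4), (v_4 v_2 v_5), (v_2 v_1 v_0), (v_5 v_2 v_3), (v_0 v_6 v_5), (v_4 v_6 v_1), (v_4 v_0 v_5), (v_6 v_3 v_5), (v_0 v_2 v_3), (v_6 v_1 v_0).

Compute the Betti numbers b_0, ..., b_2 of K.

Fix the vertex order v_0 < v_1 < v_2 < v_3 < v_4 < v_5 < v_6 and write every simplex with vertices in increasing order. Then dim K = 2 and the simplices of K are:

  0-simplices (7): [v_0], [v_1], [v_2], [v_3], [v_4], [v_5], [v_6]
  1-simplices (18): (18 of them)
  2-simplices (12): (12 of them)

giving chain groups C_0 ≅ Z^7, C_1 ≅ Z^18, C_2 ≅ Z^12.

The boundary map ∂_1: C_1 → C_0 sends each edge [p,q] (with p < q) to q − p. For instance
  ∂[v_2,v_4] = [v_4] − [v_2].
The resulting 7×18 matrix has rank 6, and its Smith normal form has invariant factors (1,1,1,1,1,1).

Boundary ∂_2: C_2 → C_1 acts by ∂[p,q,r] = [q,r] − [p,r] + [p,q]. For instance
  ∂[v_0,v_5,v_6] = [v_5,v_6] − [v_0,v_6] + [v_0,v_5],
  ∂[v_1,v_2,v_4] = [v_2,v_4] − [v_1,v_4] + [v_1,v_2].
The 18×12 boundary matrix has rank 12 and Smith normal form diag(1,1,1,1,1,1,1,1,1,1,1,2).

Now H_k = ker ∂_k / im ∂_{k+1}, so:

  H_0: rank C_0 − rank ∂_1 = 7 − 6 = 1, and the invariant factors of ∂_1 are all 1, so H_0 ≅ Z.
  H_1: rank ker ∂_1 − rank ∂_2 = (18 − 6) − 12 = 0, and ∂_2 has invariant factor 2 > 1, so H_1 ≅ Z_2.
  H_2: rank ker ∂_2 − rank ∂_3 = (12 − 12) − 0 = 0, and there is no ∂_3, so H_2 ≅ 0.

As a check, the Euler characteristic is 7 − 18 + 12 = 1, which agrees with 1 − 0 + 0 = 1.

Hence the Betti numbers are b_0 = 1, b_1 = 0, b_2 = 0.

b_0 = 1, b_1 = 0, b_2 = 0.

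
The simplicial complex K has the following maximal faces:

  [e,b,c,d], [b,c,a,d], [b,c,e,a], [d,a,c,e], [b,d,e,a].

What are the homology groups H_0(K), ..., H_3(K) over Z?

H_0 ≅ Z,  H_1 = 0,  H_2 = 0,  H_3 ≅ Z.

Order the vertices as a < b < c < d < e. Listing each simplex with vertices in this order, K has dimension 3 with simplices:

  0-simplices (5): a, b, c, d, e
  1-simplices (10): ab, ac, ad, ae, bc, bd, be, cd, ce, de
  2-simplices (10): abc, abd, abe, acd, ace, ade, bcd, bce, bde, cde
  3-simplices (5): abcd, abce, abde, acde, bcde

giving chain groups C_0 ≅ Z^5, C_1 ≅ Z^10, C_2 ≅ Z^10, C_3 ≅ Z^5.

The boundary map ∂_1: C_1 → C_0 is given by ∂[p,q] = [q] − [p]. For instance
  ∂bc = c − b.
As a 5×10 matrix over Z this has rank 4, with invariant factors (1,1,1,1).

∂_2: C_2 → C_1 acts by ∂[p,q,r] = [q,r] − [p,r] + [p,q]. For instance
  ∂acd = cd − ad + ac,
  ∂ade = de − ae + ad.
As a 10×10 matrix over Z this has rank 6, with invariant factors (1,1,1,1,1,1).

The boundary map ∂_3: C_3 → C_2 sends each 3-simplex σ to the alternating sum Σ_i (−1)^i (σ with its i-th vertex removed). For instance
  ∂abde = bde − ade + abe − abd,
  ∂bcde = cde − bde + bce − bcd.
The resulting 10×5 matrix has rank 4, and its Smith normal form has invariant factors (1,1,1,1).

Now H_k = ker ∂_k / im ∂_{k+1}, so:

  H_0: rank C_0 − rank ∂_1 = 5 − 4 = 1, and the invariant factors of ∂_1 are all 1, so H_0 = Z.
  H_1: rank ker ∂_1 − rank ∂_2 = (10 − 4) − 6 = 0, and the invariant factors of ∂_2 are all 1, so H_1 = 0.
  H_2: rank ker ∂_2 − rank ∂_3 = (10 − 6) − 4 = 0, and the invariant factors of ∂_3 are all 1, so H_2 = 0.
  H_3: rank ker ∂_3 − rank ∂_4 = (5 − 4) − 0 = 1, and there is no ∂_4, so H_3 = Z.

As a check, the Euler characteristic is 5 − 10 + 10 − 5 = 0, which agrees with 1 − 0 + 0 − 1 = 0.
(K is a triangulation of the 3-sphere S^3.)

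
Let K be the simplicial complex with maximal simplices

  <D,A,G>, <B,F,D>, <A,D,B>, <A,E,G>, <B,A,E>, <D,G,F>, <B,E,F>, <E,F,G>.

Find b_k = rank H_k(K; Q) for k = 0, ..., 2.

Take the total order A < B < D < E < F < G on the vertex set. Then K (dimension 2) consists of the simplices:

  0-simplices (6): A, B, D, E, F, G
  1-simplices (12): AB, AD, AE, AG, BD, BE, BF, DF, DG, EF, EG, FG
  2-simplices (8): ABD, ABE, ADG, AEG, BDF, BEF, DFG, EFG

giving chain groups C_0 ≅ Z^6, C_1 ≅ Z^12, C_2 ≅ Z^8.

Boundary ∂_1: C_1 → C_0 sends each edge [p,q] (with p < q) to q − p. For instance
  ∂BE = E − B.
This gives a 6×12 integer matrix of rank 5; reducing to Smith normal form yields diagonal entries (1,1,1,1,1).

Boundary ∂_2: C_2 → C_1 maps a triangle to the signed sum of its edges. For instance
  ∂BDF = DF − BF + BD,
  ∂ADG = DG − AG + AD.
As a 12×8 matrix over Z this has rank 7, with invariant factors (1,1,1,1,1,1,1).

Reading off H_k = ker ∂_k / im ∂_{k+1}:

  H_0: rank C_0 − rank ∂_1 = 6 − 5 = 1, and the invariant factors of ∂_1 are all 1, so H_0 ≅ Z.
  H_1: rank ker ∂_1 − rank ∂_2 = (12 − 5) − 7 = 0, and the invariant factors of ∂_2 are all 1, so H_1 ≅ 0.
  H_2: rank ker ∂_2 − rank ∂_3 = (8 − 7) − 0 = 1, and there is no ∂_3, so H_2 ≅ Z.

Hence the Betti numbers are b_0 = 1, b_1 = 0, b_2 = 1.

b_0 = 1, b_1 = 0, b_2 = 1.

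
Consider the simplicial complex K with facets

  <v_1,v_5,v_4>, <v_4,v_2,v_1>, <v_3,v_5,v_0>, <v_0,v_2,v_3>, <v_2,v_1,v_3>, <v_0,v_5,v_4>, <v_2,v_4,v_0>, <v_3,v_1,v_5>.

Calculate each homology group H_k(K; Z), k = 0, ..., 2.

H_0 ≅ Z,  H_1 = 0,  H_2 ≅ Z.

K has 6 vertices, 12 edges, 8 triangles.
rank ∂_0 = 0, rank ∂_1 = 5 ⇒ b_0 = 6 − 0 − 5 = 1; all invariant factors of ∂_1 are 1 so no torsion. So H_0 ≅ Z.
rank ∂_1 = 5, rank ∂_2 = 7 ⇒ b_1 = 12 − 5 − 7 = 0; all invariant factors of ∂_2 are 1 so no torsion. So H_1 ≅ 0.
rank ∂_2 = 7, rank ∂_3 = 0 ⇒ b_2 = 8 − 7 − 0 = 1. So H_2 ≅ Z.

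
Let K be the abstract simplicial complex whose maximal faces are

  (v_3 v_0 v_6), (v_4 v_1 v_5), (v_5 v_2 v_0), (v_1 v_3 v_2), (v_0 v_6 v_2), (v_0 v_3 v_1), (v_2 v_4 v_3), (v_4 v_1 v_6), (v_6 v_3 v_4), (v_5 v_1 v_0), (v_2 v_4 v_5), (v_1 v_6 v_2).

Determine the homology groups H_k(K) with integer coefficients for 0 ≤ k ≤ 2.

H_0 ≅ Z,  H_1 ≅ Z/2Z,  H_2 = 0.

Order the vertices as v_0 < v_1 < v_2 < v_3 < v_4 < v_5 < v_6. Listing each simplex with vertices in this order, K has dimension 2 with simplices:

  0-simplices (7): [v_0], [v_1], [v_2], [v_3], [v_4], [v_5], [v_6]
  1-simplices (18): (18 of them)
  2-simplices (12): (12 of them)

Hence C_0 ≅ Z^7, C_1 ≅ Z^18, C_2 ≅ Z^12.

The boundary map ∂_1: C_1 → C_0 maps an edge to its endpoints' difference, ∂[p,q] = q − p. For instance
  ∂[v_0,v_3] = [v_3] − [v_0].
The resulting 7×18 matrix has rank 6, and its Smith normal form has invariant factors (1,1,1,1,1,1).

Boundary ∂_2: C_2 → C_1 acts by ∂[p,q,r] = [q,r] − [p,r] + [p,q]. For instance
  ∂[v_0,v_3,v_6] = [v_3,v_6] − [v_0,v_6] + [v_0,v_3],
  ∂[v_0,v_1,v_3] = [v_1,v_3] − [v_0,v_3] + [v_0,v_1].
As a 18×12 matrix over Z this has rank 12, with invariant factors (1,1,1,1,1,1,1,1,1,1,1,2).

Computing H_k = (kernel of ∂_k) / (image of ∂_{k+1}):

  H_0: rank C_0 − rank ∂_1 = 7 − 6 = 1, and the invariant factors of ∂_1 are all 1, so H_0 ≅ Z.
  H_1: rank ker ∂_1 − rank ∂_2 = (18 − 6) − 12 = 0, and ∂_2 has invariant factor 2 > 1, so H_1 ≅ Z/2Z.
  H_2: rank ker ∂_2 − rank ∂_3 = (12 − 12) − 0 = 0, and there is no ∂_3, so H_2 ≅ 0.

As a check, the Euler characteristic is 7 − 18 + 12 = 1, which agrees with 1 − 0 + 0 = 1.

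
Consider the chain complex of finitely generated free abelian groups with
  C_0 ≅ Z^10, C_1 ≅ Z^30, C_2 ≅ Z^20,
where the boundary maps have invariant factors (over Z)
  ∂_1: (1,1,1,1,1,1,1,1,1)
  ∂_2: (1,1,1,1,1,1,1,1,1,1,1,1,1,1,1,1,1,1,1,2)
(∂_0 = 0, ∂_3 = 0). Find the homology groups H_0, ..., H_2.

H_0: b_0 = 10 − 0 − 9 = 1; torsion from ∂_1 factors > 1: none. So H_0 = Z.
H_1: b_1 = 30 − 9 − 20 = 1; torsion from ∂_2 factors > 1: [2]. So H_1 = Z ⊕ Z/2.
H_2: b_2 = 20 − 20 − 0 = 0; torsion from ∂_3 factors > 1: none. So H_2 = 0.

H_0 = Z,  H_1 = Z ⊕ Z/2,  H_2 = 0.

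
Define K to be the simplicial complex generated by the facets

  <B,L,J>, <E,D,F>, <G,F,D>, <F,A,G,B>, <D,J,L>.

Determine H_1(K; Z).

H_1 ≅ Z.

Take the total order A < B < D < E < F < G < J < L on the vertex set. Then K (dimension 3) consists of the simplices:

  0-simplices (8): A, B, D, E, F, G, J, L
  1-simplices (15): AB, AF, AG, BF, BG, BJ, BL, DE, DF, DG, DJ, DL, EF, FG, JL
  2-simplices (8): ABF, ABG, AFG, BFG, BJL, DEF, DFG, DJL
  3-simplices (1): ABFG

giving chain groups C_0 ≅ Z^8, C_1 ≅ Z^15, C_2 ≅ Z^8, C_3 ≅ Z^1.

The boundary map ∂_1: C_1 → C_0 is given by ∂[p,q] = [q] − [p].
The 8×15 boundary matrix has rank 7 and Smith normal form diag(1,1,1,1,1,1,1).

Boundary ∂_2: C_2 → C_1 maps a triangle to the signed sum of its edges. For instance
  ∂AFG = FG − AG + AF,
  ∂DJL = JL − DL + DJ.
This gives a 15×8 integer matrix of rank 7; reducing to Smith normal form yields diagonal entries (1,1,1,1,1,1,1).

The boundary map ∂_3: C_3 → C_2 sends each 3-simplex σ to the alternating sum Σ_i (−1)^i (σ with its i-th vertex removed). For instance
  ∂ABFG = BFG − AFG + ABG − ABF.
This gives a 8×1 integer matrix of rank 1; reducing to Smith normal form yields diagonal entries (1).

From H_k ≅ ker(∂_k) / im(∂_{k+1}) we obtain:

  H_1: rank ker ∂_1 − rank ∂_2 = (15 − 7) − 7 = 1, and the invariant factors of ∂_2 are all 1, so H_1 = Z.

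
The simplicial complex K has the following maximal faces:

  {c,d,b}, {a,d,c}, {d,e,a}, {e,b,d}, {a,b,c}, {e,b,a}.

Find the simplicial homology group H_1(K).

Order the vertices as a < b < c < d < e. Listing each simplex with vertices in this order, K has dimension 2 with simplices:

  0-simplices (5): a, b, c, d, e
  1-simplices (9): ab, ac, ad, ae, bc, bd, be, cd, de
  2-simplices (6): abc, abe, acd, ade, bcd, bde

so the chain groups are C_0 ≅ Z^5, C_1 ≅ Z^9, C_2 ≅ Z^6.

The boundary map ∂_1: C_1 → C_0 sends each edge [p,q] (with p < q) to q − p.
The 5×9 boundary matrix has rank 4 and Smith normal form diag(1,1,1,1).

∂_2: C_2 → C_1 maps a triangle to the signed sum of its edges. For instance
  ∂acd = cd − ad + ac,
  ∂ade = de − ae + ad.
The resulting 9×6 matrix has rank 5, and its Smith normal form has invariant factors (1,1,1,1,1).

Now H_k = ker ∂_k / im ∂_{k+1}, so:

  H_1: rank ker ∂_1 − rank ∂_2 = (9 − 4) − 5 = 0, and the invariant factors of ∂_2 are all 1, so H_1 = 0.

H_1 = 0.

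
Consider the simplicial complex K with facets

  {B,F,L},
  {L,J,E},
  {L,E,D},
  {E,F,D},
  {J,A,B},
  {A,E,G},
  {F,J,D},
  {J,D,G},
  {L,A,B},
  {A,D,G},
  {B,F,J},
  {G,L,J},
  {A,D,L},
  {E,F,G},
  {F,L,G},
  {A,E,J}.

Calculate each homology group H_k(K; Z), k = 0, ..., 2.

H_0 ≅ Z,  H_1 ≅ Z^2,  H_2 ≅ Z.

Take the total order A < B < D < E < F < G < J < L on the vertex set. Then K (dimension 2) consists of the simplices:

  0-simplices (8): A, B, D, E, F, G, J, L
  1-simplices (24): AB, AD, AE, AG, AJ, AL, BF, BJ, BL, DE, DF, DG, DJ, DL, EF, EG, EJ, EL, FG, FJ, FL, GJ, GL, JL
  2-simplices (16): ABJ, ABL, ADG, ADL, AEG, AEJ, BFJ, BFL, DEF, DEL, DFJ, DGJ, EFG, EJL, FGL, GJL

Hence C_0 ≅ Z^8, C_1 ≅ Z^24, C_2 ≅ Z^16.

Boundary ∂_1: C_1 → C_0 sends each edge [p,q] (with p < q) to q − p.
The 8×24 boundary matrix has rank 7 and Smith normal form diag(1,1,1,1,1,1,1).

The boundary map ∂_2: C_2 → C_1 acts by ∂[p,q,r] = [q,r] − [p,r] + [p,q]. For instance
  ∂ADL = DL − AL + AD,
  ∂AEG = EG − AG + AE.
As a 24×16 matrix over Z this has rank 15, with invariant factors (1,1,1,1,1,1,1,1,1,1,1,1,1,1,1).

Now H_k = ker ∂_k / im ∂_{k+1}, so:

  H_0: rank C_0 − rank ∂_1 = 8 − 7 = 1, and the invariant factors of ∂_1 are all 1, so H_0 ≅ Z.
  H_1: rank ker ∂_1 − rank ∂_2 = (24 − 7) − 15 = 2, and the invariant factors of ∂_2 are all 1, so H_1 ≅ Z^2.
  H_2: rank ker ∂_2 − rank ∂_3 = (16 − 15) − 0 = 1, and there is no ∂_3, so H_2 ≅ Z.

As a check, the Euler characteristic is 8 − 24 + 16 = 0, which agrees with 1 − 2 + 1 = 0.
(K is a triangulation of the torus T^2.)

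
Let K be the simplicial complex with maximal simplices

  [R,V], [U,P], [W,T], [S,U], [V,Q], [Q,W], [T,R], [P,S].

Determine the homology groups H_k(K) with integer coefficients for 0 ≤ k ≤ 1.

H_0 ≅ Z^2,  H_1 ≅ Z^2.

Fix the vertex order P < Q < R < S < T < U < V < W and write every simplex with vertices in increasing order. Then dim K = 1 and the simplices of K are:

  0-simplices (8): P, Q, R, S, T, U, V, W
  1-simplices (8): PS, PU, QV, QW, RT, RV, SU, TW

so the chain groups are C_0 ≅ Z^8, C_1 ≅ Z^8.

∂_1: C_1 → C_0 sends each edge [p,q] (with p < q) to q − p. For instance
  ∂PS = S − P.
As a 8×8 matrix over Z this has rank 6, with invariant factors (1,1,1,1,1,1).

Now H_k = ker ∂_k / im ∂_{k+1}, so:

  H_0: rank C_0 − rank ∂_1 = 8 − 6 = 2, and the invariant factors of ∂_1 are all 1, so H_0 ≅ Z^2.
  H_1: rank ker ∂_1 − rank ∂_2 = (8 − 6) − 0 = 2, and there is no ∂_2, so H_1 ≅ Z^2.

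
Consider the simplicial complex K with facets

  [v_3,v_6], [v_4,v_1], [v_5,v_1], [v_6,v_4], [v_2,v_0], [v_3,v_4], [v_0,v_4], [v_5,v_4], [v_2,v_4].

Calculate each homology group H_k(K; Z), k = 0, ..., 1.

We work with the vertex ordering v_0 < v_1 < v_2 < v_3 < v_4 < v_5 < v_6. The simplices of K, each written with vertices in increasing order, are:

  0-simplices (7): [v_0], [v_1], [v_2], [v_3], [v_4], [v_5], [v_6]
  1-simplices (9): [v_0,v_2], [v_0,v_4], [v_1,v_4], [v_1,v_5], [v_2,v_4], [v_3,v_4], [v_3,v_6], [v_4,v_5], [v_4,v_6]

Hence C_0 ≅ Z^7, C_1 ≅ Z^9.

The boundary map ∂_1: C_1 → C_0 maps an edge to its endpoints' difference, ∂[p,q] = q − p. For instance
  ∂[v_0,v_4] = [v_4] − [v_0].
This gives a 7×9 integer matrix of rank 6; reducing to Smith normal form yields diagonal entries (1,1,1,1,1,1).

Now H_k = ker ∂_k / im ∂_{k+1}, so:

  H_0: rank C_0 − rank ∂_1 = 7 − 6 = 1, and the invariant factors of ∂_1 are all 1, so H_0 = Z.
  H_1: rank ker ∂_1 − rank ∂_2 = (9 − 6) − 0 = 3, and there is no ∂_2, so H_1 = Z^3.

(K is a triangulation of a wedge of 3 circles.)

H_0 = Z,  H_1 = Z^3.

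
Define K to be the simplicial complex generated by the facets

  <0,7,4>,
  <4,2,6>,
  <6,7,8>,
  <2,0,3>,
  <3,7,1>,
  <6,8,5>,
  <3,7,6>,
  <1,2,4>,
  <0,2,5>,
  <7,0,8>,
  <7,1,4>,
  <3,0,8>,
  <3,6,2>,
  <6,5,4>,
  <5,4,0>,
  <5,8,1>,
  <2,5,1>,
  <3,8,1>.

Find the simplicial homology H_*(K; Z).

H_0 = Z,  H_1 = Z ⊕ Z/2,  H_2 = 0.

Fix the vertex order 0 < 1 < 2 < 3 < 4 < 5 < 6 < 7 < 8 and write every simplex with vertices in increasing order. Then dim K = 2 and the simplices of K are:

  0-simplices (9): [0], [1], [2], [3], [4], [5], [6], [7], [8]
  1-simplices (27): (27 of them)
  2-simplices (18): [0,2,3], [0,2,5], [0,3,8], [0,4,5], [0,4,7], [0,7,8], [1,2,4], [1,2,5], [1,3,7], [1,3,8], [1,4,7], [1,5,8], [2,3,6], [2,4,6], [3,6,7], [4,5,6], [5,6,8], [6,7,8]

so the chain groups are C_0 ≅ Z^9, C_1 ≅ Z^27, C_2 ≅ Z^18.

∂_1: C_1 → C_0 is given by ∂[p,q] = [q] − [p]. For instance
  ∂[4,7] = [7] − [4].
The 9×27 boundary matrix has rank 8 and Smith normal form diag(1,1,1,1,1,1,1,1).

∂_2: C_2 → C_1 maps a triangle to the signed sum of its edges. For instance
  ∂[0,2,5] = [2,5] − [0,5] + [0,2],
  ∂[2,4,6] = [4,6] − [2,6] + [2,4].
As a 27×18 matrix over Z this has rank 18, with invariant factors (1,1,1,1,1,1,1,1,1,1,1,1,1,1,1,1,1,2).

Reading off H_k = ker ∂_k / im ∂_{k+1}:

  H_0: rank C_0 − rank ∂_1 = 9 − 8 = 1, and the invariant factors of ∂_1 are all 1, so H_0 = Z.
  H_1: rank ker ∂_1 − rank ∂_2 = (27 − 8) − 18 = 1, and ∂_2 has invariant factor 2 > 1, so H_1 = Z ⊕ Z/2.
  H_2: rank ker ∂_2 − rank ∂_3 = (18 − 18) − 0 = 0, and there is no ∂_3, so H_2 = 0.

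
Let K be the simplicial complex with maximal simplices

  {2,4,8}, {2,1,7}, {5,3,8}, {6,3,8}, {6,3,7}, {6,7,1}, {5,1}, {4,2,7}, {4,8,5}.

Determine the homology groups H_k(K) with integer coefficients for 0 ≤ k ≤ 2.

H_0 = Z,  H_1 = Z^2,  H_2 = 0.

Order the vertices as 1 < 2 < 3 < 4 < 5 < 6 < 7 < 8. Listing each simplex with vertices in this order, K has dimension 2 with simplices:

  0-simplices (8): [1], [2], [3], [4], [5], [6], [7], [8]
  1-simplices (17): [1,2], [1,5], [1,6], [1,7], [2,4], [2,7], [2,8], [3,5], [3,6], [3,7], [3,8], [4,5], [4,7], [4,8], [5,8], [6,7], [6,8]
  2-simplices (8): [1,2,7], [1,6,7], [2,4,7], [2,4,8], [3,5,8], [3,6,7], [3,6,8], [4,5,8]

Hence C_0 ≅ Z^8, C_1 ≅ Z^17, C_2 ≅ Z^8.

Boundary ∂_1: C_1 → C_0 sends each edge [p,q] (with p < q) to q − p. For instance
  ∂[4,8] = [8] − [4].
This gives a 8×17 integer matrix of rank 7; reducing to Smith normal form yields diagonal entries (1,1,1,1,1,1,1).

The boundary map ∂_2: C_2 → C_1 maps a triangle to the signed sum of its edges. For instance
  ∂[1,2,7] = [2,7] − [1,7] + [1,2],
  ∂[3,6,7] = [6,7] − [3,7] + [3,6].
The resulting 17×8 matrix has rank 8, and its Smith normal form has invariant factors (1,1,1,1,1,1,1,1).

Now H_k = ker ∂_k / im ∂_{k+1}, so:

  H_0: rank C_0 − rank ∂_1 = 8 − 7 = 1, and the invariant factors of ∂_1 are all 1, so H_0 = Z.
  H_1: rank ker ∂_1 − rank ∂_2 = (17 − 7) − 8 = 2, and the invariant factors of ∂_2 are all 1, so H_1 = Z^2.
  H_2: rank ker ∂_2 − rank ∂_3 = (8 − 8) − 0 = 0, and there is no ∂_3, so H_2 = 0.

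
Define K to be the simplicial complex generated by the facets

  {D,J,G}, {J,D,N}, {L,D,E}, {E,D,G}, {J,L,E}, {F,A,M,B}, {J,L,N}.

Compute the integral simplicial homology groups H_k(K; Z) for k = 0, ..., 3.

H_0 = Z^2,  H_1 = Z,  H_2 = 0,  H_3 = 0.

K has 10 vertices, 18 edges, 10 triangles, 1 3-simplex.
rank ∂_0 = 0, rank ∂_1 = 8 ⇒ b_0 = 10 − 0 − 8 = 2; all invariant factors of ∂_1 are 1 so no torsion. So H_0 ≅ Z^2.
rank ∂_1 = 8, rank ∂_2 = 9 ⇒ b_1 = 18 − 8 − 9 = 1; all invariant factors of ∂_2 are 1 so no torsion. So H_1 ≅ Z.
rank ∂_2 = 9, rank ∂_3 = 1 ⇒ b_2 = 10 − 9 − 1 = 0; all invariant factors of ∂_3 are 1 so no torsion. So H_2 ≅ 0.
rank ∂_3 = 1, rank ∂_4 = 0 ⇒ b_3 = 1 − 1 − 0 = 0. So H_3 ≅ 0.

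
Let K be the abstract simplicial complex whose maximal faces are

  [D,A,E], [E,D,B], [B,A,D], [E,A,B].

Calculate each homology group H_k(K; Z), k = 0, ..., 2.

H_0 ≅ Z,  H_1 = 0,  H_2 ≅ Z.

Order the vertices as A < B < D < E. Listing each simplex with vertices in this order, K has dimension 2 with simplices:

  0-simplices (4): A, B, D, E
  1-simplices (6): AB, AD, AE, BD, BE, DE
  2-simplices (4): ABD, ABE, ADE, BDE

giving chain groups C_0 ≅ Z^4, C_1 ≅ Z^6, C_2 ≅ Z^4.

The boundary map ∂_1: C_1 → C_0 is given by ∂[p,q] = [q] − [p]. For instance
  ∂BD = D − B.
This gives a 4×6 integer matrix of rank 3; reducing to Smith normal form yields diagonal entries (1,1,1).

The boundary map ∂_2: C_2 → C_1 maps a triangle to the signed sum of its edges. For instance
  ∂ABE = BE − AE + AB,
  ∂ADE = DE − AE + AD.
The 6×4 boundary matrix has rank 3 and Smith normal form diag(1,1,1).

Now H_k = ker ∂_k / im ∂_{k+1}, so:

  H_0: rank C_0 − rank ∂_1 = 4 − 3 = 1, and the invariant factors of ∂_1 are all 1, so H_0 ≅ Z.
  H_1: rank ker ∂_1 − rank ∂_2 = (6 − 3) − 3 = 0, and the invariant factors of ∂_2 are all 1, so H_1 ≅ 0.
  H_2: rank ker ∂_2 − rank ∂_3 = (4 − 3) − 0 = 1, and there is no ∂_3, so H_2 ≅ Z.

(K is a triangulation of the 2-sphere S^2.)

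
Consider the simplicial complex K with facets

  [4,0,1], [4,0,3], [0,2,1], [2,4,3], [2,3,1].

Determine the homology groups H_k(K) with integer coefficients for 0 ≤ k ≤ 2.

H_0 = Z,  H_1 = Z,  H_2 = 0.

Order the vertices as 0 < 1 < 2 < 3 < 4. Listing each simplex with vertices in this order, K has dimension 2 with simplices:

  0-simplices (5): [0], [1], [2], [3], [4]
  1-simplices (10): [0,1], [0,2], [0,3], [0,4], [1,2], [1,3], [1,4], [2,3], [2,4], [3,4]
  2-simplices (5): [0,1,2], [0,1,4], [0,3,4], [1,2,3], [2,3,4]

Hence C_0 ≅ Z^5, C_1 ≅ Z^10, C_2 ≅ Z^5.

∂_1: C_1 → C_0 sends each edge [p,q] (with p < q) to q − p.
This gives a 5×10 integer matrix of rank 4; reducing to Smith normal form yields diagonal entries (1,1,1,1).

∂_2: C_2 → C_1 acts by ∂[p,q,r] = [q,r] − [p,r] + [p,q]. For instance
  ∂[2,3,4] = [3,4] − [2,4] + [2,3],
  ∂[1,2,3] = [2,3] − [1,3] + [1,2].
The resulting 10×5 matrix has rank 5, and its Smith normal form has invariant factors (1,1,1,1,1).

Reading off H_k = ker ∂_k / im ∂_{k+1}:

  H_0: rank C_0 − rank ∂_1 = 5 − 4 = 1, and the invariant factors of ∂_1 are all 1, so H_0 ≅ Z.
  H_1: rank ker ∂_1 − rank ∂_2 = (10 − 4) − 5 = 1, and the invariant factors of ∂_2 are all 1, so H_1 ≅ Z.
  H_2: rank ker ∂_2 − rank ∂_3 = (5 − 5) − 0 = 0, and there is no ∂_3, so H_2 ≅ 0.

As a check, the Euler characteristic is 5 − 10 + 5 = 0, which agrees with 1 − 1 + 0 = 0.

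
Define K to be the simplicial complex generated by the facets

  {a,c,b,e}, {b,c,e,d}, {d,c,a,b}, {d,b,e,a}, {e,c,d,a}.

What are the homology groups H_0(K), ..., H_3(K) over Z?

We work with the vertex ordering a < b < c < d < e. The simplices of K, each written with vertices in increasing order, are:

  0-simplices (5): a, b, c, d, e
  1-simplices (10): ab, ac, ad, ae, bc, bd, be, cd, ce, de
  2-simplices (10): abc, abd, abe, acd, ace, ade, bcd, bce, bde, cde
  3-simplices (5): abcd, abce, abde, acde, bcde

giving chain groups C_0 ≅ Z^5, C_1 ≅ Z^10, C_2 ≅ Z^10, C_3 ≅ Z^5.

The boundary map ∂_1: C_1 → C_0 maps an edge to its endpoints' difference, ∂[p,q] = q − p.
As a 5×10 matrix over Z this has rank 4, with invariant factors (1,1,1,1).

The boundary map ∂_2: C_2 → C_1 maps a triangle to the signed sum of its edges. For instance
  ∂ace = ce − ae + ac,
  ∂abd = bd − ad + ab.
This gives a 10×10 integer matrix of rank 6; reducing to Smith normal form yields diagonal entries (1,1,1,1,1,1).

The boundary map ∂_3: C_3 → C_2 sends each 3-simplex σ to the alternating sum Σ_i (−1)^i (σ with its i-th vertex removed). For instance
  ∂bcde = cde − bde + bce − bcd,
  ∂abcd = bcd − acd + abd − abc.
The resulting 10×5 matrix has rank 4, and its Smith normal form has invariant factors (1,1,1,1).

Reading off H_k = ker ∂_k / im ∂_{k+1}:

  H_0: rank C_0 − rank ∂_1 = 5 − 4 = 1, and the invariant factors of ∂_1 are all 1, so H_0 ≅ Z.
  H_1: rank ker ∂_1 − rank ∂_2 = (10 − 4) − 6 = 0, and the invariant factors of ∂_2 are all 1, so H_1 ≅ 0.
  H_2: rank ker ∂_2 − rank ∂_3 = (10 − 6) − 4 = 0, and the invariant factors of ∂_3 are all 1, so H_2 ≅ 0.
  H_3: rank ker ∂_3 − rank ∂_4 = (5 − 4) − 0 = 1, and there is no ∂_4, so H_3 ≅ Z.

(K is a triangulation of the 3-sphere S^3.)

H_0 = Z,  H_1 = 0,  H_2 = 0,  H_3 = Z.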